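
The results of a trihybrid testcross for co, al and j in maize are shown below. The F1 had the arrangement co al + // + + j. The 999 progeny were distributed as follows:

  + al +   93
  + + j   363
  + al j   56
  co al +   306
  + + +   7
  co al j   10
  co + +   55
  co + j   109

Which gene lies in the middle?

j

The two rarest classes, co al j and + + +, are the double crossovers. Comparing them with the parentals, only the j allele has switched, so j is the middle locus and the order is al – j – co.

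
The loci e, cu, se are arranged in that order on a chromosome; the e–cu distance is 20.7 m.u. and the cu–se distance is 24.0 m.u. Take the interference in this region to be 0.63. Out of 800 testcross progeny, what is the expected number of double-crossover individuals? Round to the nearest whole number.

Map distances give recombination frequencies of 0.207 and 0.240 for the two intervals.
With interference 0.63 (so coincidence = 0.37), expected double-crossover frequency = 0.207 × 0.240 × 0.37 = 0.01838.
Expected number = 0.01838 × 800 = 14.71 ≈ 15.

15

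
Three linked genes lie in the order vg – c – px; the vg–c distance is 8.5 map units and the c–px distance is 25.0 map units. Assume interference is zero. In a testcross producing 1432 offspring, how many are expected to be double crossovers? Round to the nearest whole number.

30

Map distances give recombination frequencies of 0.085 and 0.250 for the two intervals.
With no interference, expected double-crossover frequency = 0.085 × 0.250 = 0.02125.
Expected number = 0.02125 × 1432 = 30.43 ≈ 30.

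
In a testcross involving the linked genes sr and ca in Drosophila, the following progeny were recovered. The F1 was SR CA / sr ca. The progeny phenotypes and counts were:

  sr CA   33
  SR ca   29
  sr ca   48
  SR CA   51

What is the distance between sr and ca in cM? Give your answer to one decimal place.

38.5 cM

The recombinant classes are SR ca and sr CA: 29 + 33 = 62.
Recombination frequency = 62/161 = 0.3851 ≈ 38.5%, i.e. 38.5 cM.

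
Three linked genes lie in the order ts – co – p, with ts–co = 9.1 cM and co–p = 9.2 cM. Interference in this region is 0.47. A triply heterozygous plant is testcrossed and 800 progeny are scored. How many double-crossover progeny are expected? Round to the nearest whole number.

Map distances give recombination frequencies of 0.091 and 0.092 for the two intervals.
With interference 0.47 (so coincidence = 0.53), expected double-crossover frequency = 0.091 × 0.092 × 0.53 = 0.00444.
Expected number = 0.00444 × 800 = 3.55 ≈ 4.

4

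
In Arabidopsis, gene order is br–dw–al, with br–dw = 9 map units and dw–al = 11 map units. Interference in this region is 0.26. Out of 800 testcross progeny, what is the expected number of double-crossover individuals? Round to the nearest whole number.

6

Map distances give recombination frequencies of 0.090 and 0.110 for the two intervals.
With interference 0.26 (so coincidence = 0.74), expected double-crossover frequency = 0.090 × 0.110 × 0.74 = 0.00733.
Expected number = 0.00733 × 800 = 5.86 ≈ 6.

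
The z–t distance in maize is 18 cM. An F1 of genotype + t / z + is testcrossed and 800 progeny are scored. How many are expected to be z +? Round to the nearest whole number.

328

A map distance of 18 cM corresponds to a recombination frequency of 0.180.
The F1 is + t / z +, so z + is a parental gamete class with expected frequency (1 − r)/2 = 0.820/2 = 0.4100.
Expected number = 0.4100 × 800 = 328.00 ≈ 328.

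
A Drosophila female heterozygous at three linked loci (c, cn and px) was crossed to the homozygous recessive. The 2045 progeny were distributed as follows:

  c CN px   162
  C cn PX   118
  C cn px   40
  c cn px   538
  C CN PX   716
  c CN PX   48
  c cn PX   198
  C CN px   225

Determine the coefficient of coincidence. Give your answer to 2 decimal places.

0.96

The two most frequent reciprocal classes, C CN PX and c cn px, are the parental types, so the F1 was C CN PX / c cn px.
The two rarest classes, c CN PX and C cn px, are the double crossovers. Comparing them with the parentals, only the c allele has switched, so c is the middle locus and the order is px – c – cn.
px–c: (423 + 88)/2045 = 0.2499; c–cn: (280 + 88)/2045 = 0.1800.
Expected DCO frequency = 0.2499 × 0.1800 ≈ 0.04498; observed = 88/2045 ≈ 0.04303.
Coefficient of coincidence = 0.04303/0.04498 ≈ 0.96.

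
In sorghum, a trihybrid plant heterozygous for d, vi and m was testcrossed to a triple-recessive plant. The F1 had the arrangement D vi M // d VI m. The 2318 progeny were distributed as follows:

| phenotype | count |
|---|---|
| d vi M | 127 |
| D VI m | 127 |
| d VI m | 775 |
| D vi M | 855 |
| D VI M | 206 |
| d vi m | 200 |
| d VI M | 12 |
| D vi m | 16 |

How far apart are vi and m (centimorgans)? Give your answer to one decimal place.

18.7 centimorgans

The two rarest classes, D vi m and d VI M, are the double crossovers. Comparing them with the parentals, only the m allele has switched, so m is the middle locus and the order is vi – m – d.
Crossovers in the vi–m interval produce the single-crossover classes D VI M and d vi m (206 + 200 = 406) plus the double crossovers (28).
RF(vi–m) = (406 + 28) / 2318 = 434/2318 = 0.1872 → 18.7 centimorgans.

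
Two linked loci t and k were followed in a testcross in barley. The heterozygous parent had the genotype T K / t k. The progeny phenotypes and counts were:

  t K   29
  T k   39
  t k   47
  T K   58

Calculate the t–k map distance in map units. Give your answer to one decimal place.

The recombinant classes are T k and t K: 39 + 29 = 68.
Recombination frequency = 68/173 = 0.3931 ≈ 39.3%, i.e. 39.3 map units.

39.3 map units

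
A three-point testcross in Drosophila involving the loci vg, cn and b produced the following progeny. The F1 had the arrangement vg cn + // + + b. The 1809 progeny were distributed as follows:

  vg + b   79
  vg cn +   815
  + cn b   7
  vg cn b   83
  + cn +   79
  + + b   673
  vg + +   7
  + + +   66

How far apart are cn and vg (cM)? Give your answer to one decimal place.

9.5 cM

The two rarest classes, vg + + and + cn b, are the double crossovers. Comparing them with the parentals, only the cn allele has switched, so cn is the middle locus and the order is b – cn – vg.
Crossovers in the cn–vg interval produce the single-crossover classes + cn + and vg + b (79 + 79 = 158) plus the double crossovers (14).
RF(cn–vg) = (158 + 14) / 1809 = 172/1809 = 0.0951 → 9.5 cM.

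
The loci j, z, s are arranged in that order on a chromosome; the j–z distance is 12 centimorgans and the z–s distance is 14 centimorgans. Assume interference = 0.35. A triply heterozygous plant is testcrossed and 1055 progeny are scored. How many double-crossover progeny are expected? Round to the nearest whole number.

12

Map distances give recombination frequencies of 0.120 and 0.140 for the two intervals.
With interference 0.35 (so coincidence = 0.65), expected double-crossover frequency = 0.120 × 0.140 × 0.65 = 0.01092.
Expected number = 0.01092 × 1055 = 11.52 ≈ 12.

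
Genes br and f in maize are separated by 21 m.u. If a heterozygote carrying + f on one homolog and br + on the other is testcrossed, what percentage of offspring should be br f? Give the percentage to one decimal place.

10.5%

A map distance of 21 m.u. corresponds to a recombination frequency of 0.210.
The F1 is + f / br +, so br f is a recombinant gamete class with expected frequency r/2 = 0.210/2 = 0.1050.
That is 0.1050 = 10.5% of the progeny.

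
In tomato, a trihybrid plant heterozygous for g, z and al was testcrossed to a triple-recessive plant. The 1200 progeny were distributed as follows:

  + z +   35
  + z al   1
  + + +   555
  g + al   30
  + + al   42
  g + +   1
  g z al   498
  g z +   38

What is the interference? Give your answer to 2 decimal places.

The two most frequent reciprocal classes, g z al and + + +, are the parental types, so the F1 was g z al / + + +.
The two rarest classes, + z al and g + +, are the double crossovers. Comparing them with the parentals, only the g allele has switched, so g is the middle locus and the order is al – g – z.
al–g: (80 + 2)/1200 = 0.0683; g–z: (65 + 2)/1200 = 0.0558.
Expected DCO frequency = 0.0683 × 0.0558 ≈ 0.00381; observed = 2/1200 ≈ 0.00167.
Coefficient of coincidence = 0.00167/0.00381 ≈ 0.44; interference = 1 − 0.44 = 0.56.

0.56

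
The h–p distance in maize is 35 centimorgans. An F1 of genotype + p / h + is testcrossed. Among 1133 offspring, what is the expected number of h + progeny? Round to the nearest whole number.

A map distance of 35 centimorgans corresponds to a recombination frequency of 0.350.
The F1 is + p / h +, so h + is a parental gamete class with expected frequency (1 − r)/2 = 0.650/2 = 0.3250.
Expected number = 0.3250 × 1133 = 368.23 ≈ 368.

368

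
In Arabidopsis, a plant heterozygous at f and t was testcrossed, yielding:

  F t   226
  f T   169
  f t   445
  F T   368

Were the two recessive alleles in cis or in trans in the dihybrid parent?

The two most frequent classes are F T (368) and f t (445); these are the parental (non-recombinant) types.
So the F1 carried F T on one chromosome and f t on the other — the recessive alleles are on the same chromosome (cis / coupling).

cis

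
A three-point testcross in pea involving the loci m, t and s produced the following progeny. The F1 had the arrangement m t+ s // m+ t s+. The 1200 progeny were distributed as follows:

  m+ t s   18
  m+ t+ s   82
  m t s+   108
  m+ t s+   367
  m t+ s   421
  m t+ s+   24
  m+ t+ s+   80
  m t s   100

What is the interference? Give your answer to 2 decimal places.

The two rarest classes, m t+ s+ and m+ t s, are the double crossovers. Comparing them with the parentals, only the s allele has switched, so s is the middle locus and the order is t – s – m.
t–s: (180 + 42)/1200 = 0.1850; s–m: (190 + 42)/1200 = 0.1933.
Expected DCO frequency = 0.1850 × 0.1933 ≈ 0.03576; observed = 42/1200 ≈ 0.03500.
Coefficient of coincidence = 0.03500/0.03576 ≈ 0.98; interference = 1 − 0.98 = 0.02.

0.02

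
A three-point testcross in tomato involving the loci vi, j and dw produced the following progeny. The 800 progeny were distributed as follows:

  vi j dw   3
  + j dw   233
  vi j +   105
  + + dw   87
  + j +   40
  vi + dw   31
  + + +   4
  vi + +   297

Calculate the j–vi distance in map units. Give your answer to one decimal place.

24.9 map units

The two most frequent reciprocal classes, + j dw and vi + +, are the parental types, so the F1 was + j dw / vi + +.
The two rarest classes, vi j dw and + + +, are the double crossovers. Comparing them with the parentals, only the vi allele has switched, so vi is the middle locus and the order is j – vi – dw.
Crossovers in the j–vi interval produce the single-crossover classes + + dw and vi j + (87 + 105 = 192) plus the double crossovers (7).
RF(j–vi) = (192 + 7) / 800 = 199/800 = 0.2487 → 24.9 map units.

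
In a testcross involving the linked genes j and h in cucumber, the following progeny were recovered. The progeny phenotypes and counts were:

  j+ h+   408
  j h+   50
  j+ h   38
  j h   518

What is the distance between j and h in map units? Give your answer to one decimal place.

The two most frequent classes, j+ h+ (408) and j h (518), are the parental types, so the F1 was j+ h+ / j h.
The recombinant classes are j+ h and j h+: 38 + 50 = 88.
Recombination frequency = 88/1014 = 0.0868 ≈ 8.7%, i.e. 8.7 map units.

8.7 map units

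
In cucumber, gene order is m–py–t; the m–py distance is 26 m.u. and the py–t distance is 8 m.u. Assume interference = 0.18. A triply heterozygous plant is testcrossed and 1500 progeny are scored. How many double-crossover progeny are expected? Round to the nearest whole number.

Map distances give recombination frequencies of 0.260 and 0.080 for the two intervals.
With interference 0.18 (so coincidence = 0.82), expected double-crossover frequency = 0.260 × 0.080 × 0.82 = 0.01706.
Expected number = 0.01706 × 1500 = 25.58 ≈ 26.

26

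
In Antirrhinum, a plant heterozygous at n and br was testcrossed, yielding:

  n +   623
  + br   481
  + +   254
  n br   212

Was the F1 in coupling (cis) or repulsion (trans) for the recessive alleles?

trans

The two most frequent classes are + br (481) and n + (623); these are the parental (non-recombinant) types.
So the F1 carried + br on one chromosome and n + on the other — the recessive alleles are on opposite chromosomes (trans / repulsion).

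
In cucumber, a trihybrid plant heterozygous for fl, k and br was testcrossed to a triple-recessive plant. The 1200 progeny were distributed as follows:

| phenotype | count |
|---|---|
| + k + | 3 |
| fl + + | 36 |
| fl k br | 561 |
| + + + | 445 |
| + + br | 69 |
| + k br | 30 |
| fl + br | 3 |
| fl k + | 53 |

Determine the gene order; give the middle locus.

The two most frequent reciprocal classes, + + + and fl k br, are the parental types, so the F1 was + + + / fl k br.
The two rarest classes, + k + and fl + br, are the double crossovers. Comparing them with the parentals, only the k allele has switched, so k is the middle locus and the order is fl – k – br.

k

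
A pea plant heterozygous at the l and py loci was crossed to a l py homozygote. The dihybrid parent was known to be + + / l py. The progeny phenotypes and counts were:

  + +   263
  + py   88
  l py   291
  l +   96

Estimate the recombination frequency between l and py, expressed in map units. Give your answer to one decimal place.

24.9 map units

The recombinant classes are + py and l +: 88 + 96 = 184.
Recombination frequency = 184/738 = 0.2493 ≈ 24.9%, i.e. 24.9 map units.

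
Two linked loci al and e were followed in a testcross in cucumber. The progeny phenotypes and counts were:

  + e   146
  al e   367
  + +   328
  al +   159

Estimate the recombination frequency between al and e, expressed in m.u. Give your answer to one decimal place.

30.5 m.u.

The two most frequent classes, + + (328) and al e (367), are the parental types, so the F1 was + + / al e.
The recombinant classes are + e and al +: 146 + 159 = 305.
Recombination frequency = 305/1000 = 0.3050 ≈ 30.5%, i.e. 30.5 m.u.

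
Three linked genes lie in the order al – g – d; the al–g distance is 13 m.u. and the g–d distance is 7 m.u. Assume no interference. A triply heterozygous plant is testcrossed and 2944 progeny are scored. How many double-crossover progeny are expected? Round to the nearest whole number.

Map distances give recombination frequencies of 0.130 and 0.070 for the two intervals.
With no interference, expected double-crossover frequency = 0.130 × 0.070 = 0.00910.
Expected number = 0.00910 × 2944 = 26.79 ≈ 27.

27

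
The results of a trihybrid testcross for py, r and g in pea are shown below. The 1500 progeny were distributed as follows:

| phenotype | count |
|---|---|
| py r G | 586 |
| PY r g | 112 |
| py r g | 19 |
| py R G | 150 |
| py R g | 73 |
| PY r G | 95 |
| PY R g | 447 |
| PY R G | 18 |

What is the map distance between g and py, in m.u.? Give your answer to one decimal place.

The two most frequent reciprocal classes, PY R g and py r G, are the parental types, so the F1 was PY R g / py r G.
The two rarest classes, PY R G and py r g, are the double crossovers. Comparing them with the parentals, only the g allele has switched, so g is the middle locus and the order is r – g – py.
Crossovers in the g–py interval produce the single-crossover classes py R g and PY r G (73 + 95 = 168) plus the double crossovers (37).
RF(g–py) = (168 + 37) / 1500 = 205/1500 = 0.1367 → 13.7 m.u.

13.7 m.u.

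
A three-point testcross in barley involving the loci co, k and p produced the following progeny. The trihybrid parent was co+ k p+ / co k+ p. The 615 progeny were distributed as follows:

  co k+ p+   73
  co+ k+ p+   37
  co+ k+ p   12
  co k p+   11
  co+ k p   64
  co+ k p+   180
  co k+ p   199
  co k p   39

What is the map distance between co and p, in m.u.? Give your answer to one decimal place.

The two rarest classes, co k p+ and co+ k+ p, are the double crossovers. Comparing them with the parentals, only the co allele has switched, so co is the middle locus and the order is k – co – p.
Crossovers in the co–p interval produce the single-crossover classes co+ k p and co k+ p+ (64 + 73 = 137) plus the double crossovers (23).
RF(co–p) = (137 + 23) / 615 = 160/615 = 0.2602 → 26.0 m.u.

26.0 m.u.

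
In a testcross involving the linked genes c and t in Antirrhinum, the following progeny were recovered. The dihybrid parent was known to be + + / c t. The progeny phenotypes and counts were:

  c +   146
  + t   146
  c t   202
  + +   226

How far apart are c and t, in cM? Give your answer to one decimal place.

40.6 cM

The recombinant classes are + t and c +: 146 + 146 = 292.
Recombination frequency = 292/720 = 0.4056 ≈ 40.6%, i.e. 40.6 cM.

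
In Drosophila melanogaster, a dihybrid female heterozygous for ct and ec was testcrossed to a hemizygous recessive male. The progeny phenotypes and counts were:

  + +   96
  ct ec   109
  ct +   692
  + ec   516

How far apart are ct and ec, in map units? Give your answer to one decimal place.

The two most frequent classes, + ec (516) and ct + (692), are the parental types, so the F1 was + ec / ct +.
The recombinant classes are + + and ct ec: 96 + 109 = 205.
Recombination frequency = 205/1413 = 0.1451 ≈ 14.5%, i.e. 14.5 map units.

14.5 map units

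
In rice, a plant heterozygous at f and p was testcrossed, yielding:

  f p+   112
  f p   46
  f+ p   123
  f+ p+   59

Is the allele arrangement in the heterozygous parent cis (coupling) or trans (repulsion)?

trans

The two most frequent classes are f+ p (123) and f p+ (112); these are the parental (non-recombinant) types.
So the F1 carried f+ p on one chromosome and f p+ on the other — the recessive alleles are on opposite chromosomes (trans / repulsion).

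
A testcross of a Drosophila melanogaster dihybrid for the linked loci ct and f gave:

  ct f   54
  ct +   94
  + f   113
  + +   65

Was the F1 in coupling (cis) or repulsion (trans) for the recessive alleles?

trans

The two most frequent classes are + f (113) and ct + (94); these are the parental (non-recombinant) types.
So the F1 carried + f on one chromosome and ct + on the other — the recessive alleles are on opposite chromosomes (trans / repulsion).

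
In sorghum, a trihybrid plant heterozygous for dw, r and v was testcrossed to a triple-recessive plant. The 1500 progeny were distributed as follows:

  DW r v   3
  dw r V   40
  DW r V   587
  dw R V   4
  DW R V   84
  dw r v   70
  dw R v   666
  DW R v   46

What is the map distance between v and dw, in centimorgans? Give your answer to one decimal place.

The two most frequent reciprocal classes, dw R v and DW r V, are the parental types, so the F1 was dw R v / DW r V.
The two rarest classes, dw R V and DW r v, are the double crossovers. Comparing them with the parentals, only the v allele has switched, so v is the middle locus and the order is r – v – dw.
Crossovers in the v–dw interval produce the single-crossover classes DW R v and dw r V (46 + 40 = 86) plus the double crossovers (7).
RF(v–dw) = (86 + 7) / 1500 = 93/1500 = 0.0620 → 6.2 centimorgans.

6.2 centimorgans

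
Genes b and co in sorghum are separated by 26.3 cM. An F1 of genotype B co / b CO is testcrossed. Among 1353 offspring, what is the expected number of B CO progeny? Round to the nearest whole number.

178

A map distance of 26.3 cM corresponds to a recombination frequency of 0.263.
The F1 is B co / b CO, so B CO is a recombinant gamete class with expected frequency r/2 = 0.263/2 = 0.1315.
Expected number = 0.1315 × 1353 = 177.92 ≈ 178.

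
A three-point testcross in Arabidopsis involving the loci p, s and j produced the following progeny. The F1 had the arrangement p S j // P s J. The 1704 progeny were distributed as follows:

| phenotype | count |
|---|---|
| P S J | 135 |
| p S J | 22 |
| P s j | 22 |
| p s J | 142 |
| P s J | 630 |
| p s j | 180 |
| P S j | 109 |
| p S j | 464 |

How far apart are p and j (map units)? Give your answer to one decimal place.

The two rarest classes, p S J and P s j, are the double crossovers. Comparing them with the parentals, only the j allele has switched, so j is the middle locus and the order is s – j – p.
Crossovers in the j–p interval produce the single-crossover classes P S j and p s J (109 + 142 = 251) plus the double crossovers (44).
RF(j–p) = (251 + 44) / 1704 = 295/1704 = 0.1731 → 17.3 map units.

17.3 map units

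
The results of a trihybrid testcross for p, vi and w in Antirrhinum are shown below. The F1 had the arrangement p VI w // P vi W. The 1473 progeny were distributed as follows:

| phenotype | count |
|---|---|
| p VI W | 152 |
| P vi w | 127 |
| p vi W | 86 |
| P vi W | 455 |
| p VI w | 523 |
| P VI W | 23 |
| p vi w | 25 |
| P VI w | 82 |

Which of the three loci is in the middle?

vi

The two rarest classes, p vi w and P VI W, are the double crossovers. Comparing them with the parentals, only the vi allele has switched, so vi is the middle locus and the order is p – vi – w.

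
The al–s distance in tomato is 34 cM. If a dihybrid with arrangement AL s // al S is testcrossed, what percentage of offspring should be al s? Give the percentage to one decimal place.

A map distance of 34 cM corresponds to a recombination frequency of 0.340.
The F1 is AL s / al S, so al s is a recombinant gamete class with expected frequency r/2 = 0.340/2 = 0.1700.
That is 0.1700 = 17.0% of the progeny.

17.0%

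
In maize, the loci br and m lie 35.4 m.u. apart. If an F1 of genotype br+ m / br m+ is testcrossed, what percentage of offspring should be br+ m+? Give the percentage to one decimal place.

A map distance of 35.4 m.u. corresponds to a recombination frequency of 0.354.
The F1 is br+ m / br m+, so br+ m+ is a recombinant gamete class with expected frequency r/2 = 0.354/2 = 0.1770.
That is 0.1770 = 17.7% of the progeny.

17.7%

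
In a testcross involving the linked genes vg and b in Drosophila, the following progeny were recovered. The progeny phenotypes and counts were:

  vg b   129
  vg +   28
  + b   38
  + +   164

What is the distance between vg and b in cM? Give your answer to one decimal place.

18.4 cM

The two most frequent classes, + + (164) and vg b (129), are the parental types, so the F1 was + + / vg b.
The recombinant classes are + b and vg +: 38 + 28 = 66.
Recombination frequency = 66/359 = 0.1838 ≈ 18.4%, i.e. 18.4 cM.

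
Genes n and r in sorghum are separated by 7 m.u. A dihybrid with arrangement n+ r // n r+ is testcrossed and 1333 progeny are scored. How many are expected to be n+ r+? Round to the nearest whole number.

47

A map distance of 7 m.u. corresponds to a recombination frequency of 0.070.
The F1 is n+ r / n r+, so n+ r+ is a recombinant gamete class with expected frequency r/2 = 0.070/2 = 0.0350.
Expected number = 0.0350 × 1333 = 46.66 ≈ 47.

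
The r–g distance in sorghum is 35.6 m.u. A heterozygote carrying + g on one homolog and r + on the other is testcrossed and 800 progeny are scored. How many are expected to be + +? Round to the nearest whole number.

142

A map distance of 35.6 m.u. corresponds to a recombination frequency of 0.356.
The F1 is + g / r +, so + + is a recombinant gamete class with expected frequency r/2 = 0.356/2 = 0.1780.
Expected number = 0.1780 × 800 = 142.40 ≈ 142.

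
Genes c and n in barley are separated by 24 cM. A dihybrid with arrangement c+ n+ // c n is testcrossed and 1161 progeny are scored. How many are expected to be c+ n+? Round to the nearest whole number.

A map distance of 24 cM corresponds to a recombination frequency of 0.240.
The F1 is c+ n+ / c n, so c+ n+ is a parental gamete class with expected frequency (1 − r)/2 = 0.760/2 = 0.3800.
Expected number = 0.3800 × 1161 = 441.18 ≈ 441.

441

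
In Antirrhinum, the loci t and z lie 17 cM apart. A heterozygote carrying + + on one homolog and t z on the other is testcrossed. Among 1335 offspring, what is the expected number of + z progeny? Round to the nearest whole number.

113

A map distance of 17 cM corresponds to a recombination frequency of 0.170.
The F1 is + + / t z, so + z is a recombinant gamete class with expected frequency r/2 = 0.170/2 = 0.0850.
Expected number = 0.0850 × 1335 = 113.48 ≈ 113.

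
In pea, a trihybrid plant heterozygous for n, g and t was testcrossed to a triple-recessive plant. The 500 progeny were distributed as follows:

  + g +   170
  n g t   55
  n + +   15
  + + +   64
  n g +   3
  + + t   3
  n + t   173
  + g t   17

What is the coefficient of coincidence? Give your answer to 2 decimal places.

The two most frequent reciprocal classes, + g + and n + t, are the parental types, so the F1 was + g + / n + t.
The two rarest classes, n g + and + + t, are the double crossovers. Comparing them with the parentals, only the n allele has switched, so n is the middle locus and the order is t – n – g.
t–n: (32 + 6)/500 = 0.0760; n–g: (119 + 6)/500 = 0.2500.
Expected DCO frequency = 0.0760 × 0.2500 ≈ 0.01900; observed = 6/500 ≈ 0.01200.
Coefficient of coincidence = 0.01200/0.01900 ≈ 0.63.

0.63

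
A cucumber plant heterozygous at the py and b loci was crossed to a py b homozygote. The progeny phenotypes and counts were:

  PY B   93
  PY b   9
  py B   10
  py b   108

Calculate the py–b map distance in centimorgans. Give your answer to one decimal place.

The two most frequent classes, PY B (93) and py b (108), are the parental types, so the F1 was PY B / py b.
The recombinant classes are PY b and py B: 9 + 10 = 19.
Recombination frequency = 19/220 = 0.0864 ≈ 8.6%, i.e. 8.6 centimorgans.

8.6 centimorgans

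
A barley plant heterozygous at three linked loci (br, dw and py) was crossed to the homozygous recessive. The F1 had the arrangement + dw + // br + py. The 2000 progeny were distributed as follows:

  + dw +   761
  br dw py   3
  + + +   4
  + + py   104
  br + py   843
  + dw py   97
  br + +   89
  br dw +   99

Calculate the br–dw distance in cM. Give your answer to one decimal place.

10.5 cM

The two rarest classes, + + + and br dw py, are the double crossovers. Comparing them with the parentals, only the dw allele has switched, so dw is the middle locus and the order is py – dw – br.
Crossovers in the dw–br interval produce the single-crossover classes br dw + and + + py (99 + 104 = 203) plus the double crossovers (7).
RF(dw–br) = (203 + 7) / 2000 = 210/2000 = 0.1050 → 10.5 cM.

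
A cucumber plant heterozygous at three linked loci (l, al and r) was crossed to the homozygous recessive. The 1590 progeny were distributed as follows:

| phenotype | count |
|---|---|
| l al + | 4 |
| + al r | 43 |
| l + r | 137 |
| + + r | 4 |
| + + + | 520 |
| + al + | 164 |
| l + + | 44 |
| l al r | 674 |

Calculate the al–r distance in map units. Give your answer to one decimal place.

The two most frequent reciprocal classes, l al r and + + +, are the parental types, so the F1 was l al r / + + +.
The two rarest classes, l al + and + + r, are the double crossovers. Comparing them with the parentals, only the r allele has switched, so r is the middle locus and the order is l – r – al.
Crossovers in the r–al interval produce the single-crossover classes l + r and + al + (137 + 164 = 301) plus the double crossovers (8).
RF(r–al) = (301 + 8) / 1590 = 309/1590 = 0.1943 → 19.4 map units.

19.4 map units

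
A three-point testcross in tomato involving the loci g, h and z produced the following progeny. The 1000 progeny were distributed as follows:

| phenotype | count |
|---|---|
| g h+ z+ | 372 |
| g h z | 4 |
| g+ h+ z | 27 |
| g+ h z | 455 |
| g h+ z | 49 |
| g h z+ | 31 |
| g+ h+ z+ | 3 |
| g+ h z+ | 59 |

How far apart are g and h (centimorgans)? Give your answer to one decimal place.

6.5 centimorgans

The two most frequent reciprocal classes, g h+ z+ and g+ h z, are the parental types, so the F1 was g h+ z+ / g+ h z.
The two rarest classes, g+ h+ z+ and g h z, are the double crossovers. Comparing them with the parentals, only the g allele has switched, so g is the middle locus and the order is h – g – z.
Crossovers in the h–g interval produce the single-crossover classes g h z+ and g+ h+ z (31 + 27 = 58) plus the double crossovers (7).
RF(h–g) = (58 + 7) / 1000 = 65/1000 = 0.0650 → 6.5 centimorgans.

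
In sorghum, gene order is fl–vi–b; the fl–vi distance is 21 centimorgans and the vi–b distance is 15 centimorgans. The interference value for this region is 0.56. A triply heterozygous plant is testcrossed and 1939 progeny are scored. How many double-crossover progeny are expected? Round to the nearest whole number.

27

Map distances give recombination frequencies of 0.210 and 0.150 for the two intervals.
With interference 0.56 (so coincidence = 0.44), expected double-crossover frequency = 0.210 × 0.150 × 0.44 = 0.01386.
Expected number = 0.01386 × 1939 = 26.87 ≈ 27.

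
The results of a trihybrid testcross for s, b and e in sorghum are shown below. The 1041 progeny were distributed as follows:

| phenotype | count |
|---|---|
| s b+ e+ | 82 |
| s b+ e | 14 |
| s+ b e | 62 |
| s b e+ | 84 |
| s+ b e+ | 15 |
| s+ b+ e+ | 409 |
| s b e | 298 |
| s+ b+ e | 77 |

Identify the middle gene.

The two most frequent reciprocal classes, s+ b+ e+ and s b e, are the parental types, so the F1 was s+ b+ e+ / s b e.
The two rarest classes, s+ b e+ and s b+ e, are the double crossovers. Comparing them with the parentals, only the b allele has switched, so b is the middle locus and the order is s – b – e.

b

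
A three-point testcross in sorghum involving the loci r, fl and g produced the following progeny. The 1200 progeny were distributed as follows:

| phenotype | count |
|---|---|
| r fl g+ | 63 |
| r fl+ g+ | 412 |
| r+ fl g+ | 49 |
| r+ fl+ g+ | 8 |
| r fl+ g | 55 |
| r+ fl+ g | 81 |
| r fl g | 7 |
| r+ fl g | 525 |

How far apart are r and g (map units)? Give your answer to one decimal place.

9.9 map units

The two most frequent reciprocal classes, r+ fl g and r fl+ g+, are the parental types, so the F1 was r+ fl g / r fl+ g+.
The two rarest classes, r fl g and r+ fl+ g+, are the double crossovers. Comparing them with the parentals, only the r allele has switched, so r is the middle locus and the order is fl – r – g.
Crossovers in the r–g interval produce the single-crossover classes r+ fl g+ and r fl+ g (49 + 55 = 104) plus the double crossovers (15).
RF(r–g) = (104 + 15) / 1200 = 119/1200 = 0.0992 → 9.9 map units.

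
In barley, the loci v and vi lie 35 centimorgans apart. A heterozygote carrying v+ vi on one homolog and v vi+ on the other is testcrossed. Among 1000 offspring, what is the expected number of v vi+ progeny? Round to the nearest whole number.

A map distance of 35 centimorgans corresponds to a recombination frequency of 0.350.
The F1 is v+ vi / v vi+, so v vi+ is a parental gamete class with expected frequency (1 − r)/2 = 0.650/2 = 0.3250.
Expected number = 0.3250 × 1000 = 325.00 ≈ 325.

325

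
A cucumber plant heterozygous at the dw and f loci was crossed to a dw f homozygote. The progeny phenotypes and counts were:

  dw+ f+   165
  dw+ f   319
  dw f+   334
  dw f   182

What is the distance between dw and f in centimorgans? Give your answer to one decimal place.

The two most frequent classes, dw+ f (319) and dw f+ (334), are the parental types, so the F1 was dw+ f / dw f+.
The recombinant classes are dw+ f+ and dw f: 165 + 182 = 347.
Recombination frequency = 347/1000 = 0.3470 ≈ 34.7%, i.e. 34.7 centimorgans.

34.7 centimorgans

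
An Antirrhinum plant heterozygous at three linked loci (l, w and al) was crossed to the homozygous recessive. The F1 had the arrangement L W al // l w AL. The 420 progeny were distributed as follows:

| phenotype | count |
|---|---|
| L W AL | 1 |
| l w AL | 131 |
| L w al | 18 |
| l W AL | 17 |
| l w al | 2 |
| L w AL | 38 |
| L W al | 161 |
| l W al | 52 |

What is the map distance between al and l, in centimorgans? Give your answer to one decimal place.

The two rarest classes, L W AL and l w al, are the double crossovers. Comparing them with the parentals, only the al allele has switched, so al is the middle locus and the order is l – al – w.
Crossovers in the l–al interval produce the single-crossover classes l W al and L w AL (52 + 38 = 90) plus the double crossovers (3).
RF(l–al) = (90 + 3) / 420 = 93/420 = 0.2214 → 22.1 centimorgans.

22.1 centimorgans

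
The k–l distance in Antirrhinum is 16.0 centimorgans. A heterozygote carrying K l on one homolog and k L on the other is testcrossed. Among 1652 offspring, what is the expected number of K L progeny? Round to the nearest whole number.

A map distance of 16.0 centimorgans corresponds to a recombination frequency of 0.160.
The F1 is K l / k L, so K L is a recombinant gamete class with expected frequency r/2 = 0.160/2 = 0.0800.
Expected number = 0.0800 × 1652 = 132.16 ≈ 132.

132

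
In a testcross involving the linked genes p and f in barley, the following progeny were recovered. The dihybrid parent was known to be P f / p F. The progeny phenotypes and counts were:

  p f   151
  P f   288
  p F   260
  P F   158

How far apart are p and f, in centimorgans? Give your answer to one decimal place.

36.1 centimorgans

The recombinant classes are P F and p f: 158 + 151 = 309.
Recombination frequency = 309/857 = 0.3606 ≈ 36.1%, i.e. 36.1 centimorgans.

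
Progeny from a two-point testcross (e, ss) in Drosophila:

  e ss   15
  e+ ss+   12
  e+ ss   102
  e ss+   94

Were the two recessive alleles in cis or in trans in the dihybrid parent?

trans

The two most frequent classes are e+ ss (102) and e ss+ (94); these are the parental (non-recombinant) types.
So the F1 carried e+ ss on one chromosome and e ss+ on the other — the recessive alleles are on opposite chromosomes (trans / repulsion).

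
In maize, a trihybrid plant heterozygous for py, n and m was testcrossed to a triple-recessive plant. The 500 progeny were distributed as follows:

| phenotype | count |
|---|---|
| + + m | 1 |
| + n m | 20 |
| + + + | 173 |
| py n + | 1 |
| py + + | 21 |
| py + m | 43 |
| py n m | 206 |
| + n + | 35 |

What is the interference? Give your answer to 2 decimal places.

The two most frequent reciprocal classes, py n m and + + +, are the parental types, so the F1 was py n m / + + +.
The two rarest classes, py n + and + + m, are the double crossovers. Comparing them with the parentals, only the m allele has switched, so m is the middle locus and the order is py – m – n.
py–m: (41 + 2)/500 = 0.0860; m–n: (78 + 2)/500 = 0.1600.
Expected DCO frequency = 0.0860 × 0.1600 ≈ 0.01376; observed = 2/500 ≈ 0.00400.
Coefficient of coincidence = 0.00400/0.01376 ≈ 0.29; interference = 1 − 0.29 = 0.71.

0.71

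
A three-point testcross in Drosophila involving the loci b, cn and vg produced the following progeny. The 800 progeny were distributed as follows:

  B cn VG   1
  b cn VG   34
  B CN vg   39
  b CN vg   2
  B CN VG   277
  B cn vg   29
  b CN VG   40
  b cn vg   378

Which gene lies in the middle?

The two most frequent reciprocal classes, B CN VG and b cn vg, are the parental types, so the F1 was B CN VG / b cn vg.
The two rarest classes, B cn VG and b CN vg, are the double crossovers. Comparing them with the parentals, only the cn allele has switched, so cn is the middle locus and the order is b – cn – vg.

cn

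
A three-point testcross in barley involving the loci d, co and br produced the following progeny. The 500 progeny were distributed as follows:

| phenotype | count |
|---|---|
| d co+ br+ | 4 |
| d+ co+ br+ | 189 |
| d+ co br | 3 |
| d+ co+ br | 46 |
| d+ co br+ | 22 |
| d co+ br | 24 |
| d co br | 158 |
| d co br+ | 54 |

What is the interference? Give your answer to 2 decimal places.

0.38

The two most frequent reciprocal classes, d+ co+ br+ and d co br, are the parental types, so the F1 was d+ co+ br+ / d co br.
The two rarest classes, d co+ br+ and d+ co br, are the double crossovers. Comparing them with the parentals, only the d allele has switched, so d is the middle locus and the order is co – d – br.
co–d: (46 + 7)/500 = 0.1060; d–br: (100 + 7)/500 = 0.2140.
Expected DCO frequency = 0.1060 × 0.2140 ≈ 0.02268; observed = 7/500 ≈ 0.01400.
Coefficient of coincidence = 0.01400/0.02268 ≈ 0.62; interference = 1 − 0.62 = 0.38.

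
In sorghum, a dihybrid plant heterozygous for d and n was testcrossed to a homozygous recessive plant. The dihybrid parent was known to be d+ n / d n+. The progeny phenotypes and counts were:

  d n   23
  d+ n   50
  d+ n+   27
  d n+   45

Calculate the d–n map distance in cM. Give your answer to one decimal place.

34.5 cM

The recombinant classes are d+ n+ and d n: 27 + 23 = 50.
Recombination frequency = 50/145 = 0.3448 ≈ 34.5%, i.e. 34.5 cM.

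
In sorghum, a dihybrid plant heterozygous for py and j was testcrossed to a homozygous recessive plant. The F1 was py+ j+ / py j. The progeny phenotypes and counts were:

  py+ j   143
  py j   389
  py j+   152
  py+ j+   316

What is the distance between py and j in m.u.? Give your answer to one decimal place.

The recombinant classes are py+ j and py j+: 143 + 152 = 295.
Recombination frequency = 295/1000 = 0.2950 ≈ 29.5%, i.e. 29.5 m.u.

29.5 m.u.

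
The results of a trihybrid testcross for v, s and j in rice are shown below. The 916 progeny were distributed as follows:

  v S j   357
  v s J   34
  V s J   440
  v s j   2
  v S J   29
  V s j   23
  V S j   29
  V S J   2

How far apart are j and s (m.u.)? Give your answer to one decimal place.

6.1 m.u.

The two most frequent reciprocal classes, V s J and v S j, are the parental types, so the F1 was V s J / v S j.
The two rarest classes, V S J and v s j, are the double crossovers. Comparing them with the parentals, only the s allele has switched, so s is the middle locus and the order is j – s – v.
Crossovers in the j–s interval produce the single-crossover classes V s j and v S J (23 + 29 = 52) plus the double crossovers (4).
RF(j–s) = (52 + 4) / 916 = 56/916 = 0.0611 → 6.1 m.u.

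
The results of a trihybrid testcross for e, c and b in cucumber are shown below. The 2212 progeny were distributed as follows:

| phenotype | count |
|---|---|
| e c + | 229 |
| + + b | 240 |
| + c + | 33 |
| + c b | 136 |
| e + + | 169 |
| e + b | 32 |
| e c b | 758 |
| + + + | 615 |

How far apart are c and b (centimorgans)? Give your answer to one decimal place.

24.1 centimorgans

The two most frequent reciprocal classes, e c b and + + +, are the parental types, so the F1 was e c b / + + +.
The two rarest classes, e + b and + c +, are the double crossovers. Comparing them with the parentals, only the c allele has switched, so c is the middle locus and the order is e – c – b.
Crossovers in the c–b interval produce the single-crossover classes e c + and + + b (229 + 240 = 469) plus the double crossovers (65).
RF(c–b) = (469 + 65) / 2212 = 534/2212 = 0.2414 → 24.1 centimorgans.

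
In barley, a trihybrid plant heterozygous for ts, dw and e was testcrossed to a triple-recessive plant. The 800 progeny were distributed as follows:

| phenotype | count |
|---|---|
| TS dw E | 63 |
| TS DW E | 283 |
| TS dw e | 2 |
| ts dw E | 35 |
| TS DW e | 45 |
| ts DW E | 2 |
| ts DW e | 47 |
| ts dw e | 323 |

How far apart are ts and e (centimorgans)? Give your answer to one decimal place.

10.5 centimorgans

The two most frequent reciprocal classes, ts dw e and TS DW E, are the parental types, so the F1 was ts dw e / TS DW E.
The two rarest classes, TS dw e and ts DW E, are the double crossovers. Comparing them with the parentals, only the ts allele has switched, so ts is the middle locus and the order is dw – ts – e.
Crossovers in the ts–e interval produce the single-crossover classes ts dw E and TS DW e (35 + 45 = 80) plus the double crossovers (4).
RF(ts–e) = (80 + 4) / 800 = 84/800 = 0.1050 → 10.5 centimorgans.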